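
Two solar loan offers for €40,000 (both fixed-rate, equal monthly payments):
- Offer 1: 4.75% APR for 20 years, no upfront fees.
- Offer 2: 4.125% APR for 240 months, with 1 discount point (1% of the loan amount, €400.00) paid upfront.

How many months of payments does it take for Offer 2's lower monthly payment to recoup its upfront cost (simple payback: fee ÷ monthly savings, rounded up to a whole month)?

Offer 1: at 4.75% the monthly rate is 0.0039583, so the payment is 40,000 × 0.0039583 / (1 − 1.0039583^−240) = €258.49.
Offer 2: monthly rate = 4.125%/12 = 0.0034375; payment = 40,000 × 0.0034375 / (1 − (1+0.0034375)^−240) = €245.03.
Monthly savings = €258.49 − €245.03 = €13.46.
Break-even = €400.00 / €13.46 = 29.72 → 30 months.

30 months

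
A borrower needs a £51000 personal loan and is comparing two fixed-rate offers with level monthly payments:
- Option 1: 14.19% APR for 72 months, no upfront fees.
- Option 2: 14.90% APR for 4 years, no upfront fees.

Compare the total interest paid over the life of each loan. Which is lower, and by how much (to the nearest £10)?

Option 2 by £8,030

Option 1: at 14.19% the monthly rate is 0.0118250, so the payment is 51,000 × 0.0118250 / (1 − 1.0118250^−72) = £1,056.09.
Total interest on Option 1 = 72 × £1,056.09 − £51,000 = £25,038.48.
Option 2: monthly rate = 14.9%/12 = 0.0124167; payment = 51,000 × 0.0124167 / (1 − (1+0.0124167)^−48) = £1,416.78.
Total interest on Option 2 = 48 × £1,416.78 − £51,000 = £17,005.44.
Option 2 is lower by £8,033.04.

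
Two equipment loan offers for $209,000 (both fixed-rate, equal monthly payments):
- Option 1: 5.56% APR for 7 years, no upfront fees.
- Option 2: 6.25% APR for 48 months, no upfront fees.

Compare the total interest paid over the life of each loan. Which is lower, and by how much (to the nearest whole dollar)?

Option 1: at 5.56% the monthly rate is 0.0046333, so the payment is 209,000 × 0.0046333 / (1 − 1.0046333^−84) = $3,009.29.
Total interest on Option 1 = 84 × $3,009.29 − $209,000 = $43,780.36.
Option 2: at 6.25% the monthly rate is 0.0052083, so the payment is 209,000 × 0.0052083 / (1 − 1.0052083^−48) = $4,932.36.
Total interest on Option 2 = 48 × $4,932.36 − $209,000 = $27,753.28.
Option 2 is lower by $16,027.08.

Option 2 by $16,027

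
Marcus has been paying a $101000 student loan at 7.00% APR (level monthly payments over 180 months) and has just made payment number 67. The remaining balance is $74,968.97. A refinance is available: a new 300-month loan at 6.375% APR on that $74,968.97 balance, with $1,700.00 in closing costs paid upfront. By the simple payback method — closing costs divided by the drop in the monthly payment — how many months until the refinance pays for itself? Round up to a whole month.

5 months

Current payment = 101,000 × 7%/12 / (1 − (1+0.0058333)^−180) = $907.82.
Refinanced payment = 74,968.97 × 0.0053125 / (1 − (1+0.0053125)^−300) = $500.36.
Monthly savings = $907.82 − $500.36 = $407.46.
Break-even = $1,700.00 / $407.46 = 4.17 → 5 months.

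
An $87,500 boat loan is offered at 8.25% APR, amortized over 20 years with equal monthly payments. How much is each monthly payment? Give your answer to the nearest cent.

$745.56

At 8.25% the monthly rate is 0.0068750, so the payment is 87,500 × 0.0068750 / (1 − 1.0068750^−240) = $745.56.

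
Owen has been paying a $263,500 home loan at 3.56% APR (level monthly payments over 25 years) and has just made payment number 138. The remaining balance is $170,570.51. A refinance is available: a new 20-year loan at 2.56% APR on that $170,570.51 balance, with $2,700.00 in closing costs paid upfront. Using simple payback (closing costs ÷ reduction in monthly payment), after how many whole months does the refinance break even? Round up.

7 months

Current payment = 263,500 × 3.56%/12 / (1 − (1+0.0029667)^−300) = $1,327.64.
Refinanced payment = 170,570.51 × 0.0021333 / (1 − (1+0.0021333)^−240) = $908.85.
Monthly savings = $1,327.64 − $908.85 = $418.79.
Break-even = $2,700.00 / $418.79 = 6.45 → 7 months.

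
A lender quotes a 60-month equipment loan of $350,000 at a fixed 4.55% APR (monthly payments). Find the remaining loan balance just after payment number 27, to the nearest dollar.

With monthly rate i = 4.55%/12 = 0.0037917, the balance after k of n payments is P · [(1+i)^n − (1+i)^k] / [(1+i)^n − 1].
(1+0.0037917)^60 = 1.25491744 and (1+0.0037917)^27 = 1.10758437, so the balance is 350,000 × (1.25491744 − 1.10758437) / (1.25491744 − 1) = $202,287.35.

$202,287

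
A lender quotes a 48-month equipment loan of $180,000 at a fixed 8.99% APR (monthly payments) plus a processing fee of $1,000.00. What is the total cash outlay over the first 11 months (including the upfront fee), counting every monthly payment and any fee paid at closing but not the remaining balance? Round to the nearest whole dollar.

$50,263

At 8.99% the monthly rate is 0.0074917, so the payment is 180,000 × 0.0074917 / (1 − 1.0074917^−48) = $4,478.45.
Total outlay = 11 × $4,478.45 + $1,000.00 = $50,262.95.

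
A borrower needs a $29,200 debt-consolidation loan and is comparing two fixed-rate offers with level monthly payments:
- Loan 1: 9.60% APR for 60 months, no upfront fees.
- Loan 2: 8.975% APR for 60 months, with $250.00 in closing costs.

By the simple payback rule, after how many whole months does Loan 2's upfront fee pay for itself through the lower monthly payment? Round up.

29 months

Loan 1: monthly rate = 9.6%/12 = 0.0080000; payment = 29,200 × 0.0080000 / (1 − (1+0.0080000)^−60) = $614.68.
Loan 2: at 8.975% the monthly rate is 0.0074792, so the payment is 29,200 × 0.0074792 / (1 − 1.0074792^−60) = $605.79.
Monthly savings = $614.68 − $605.79 = $8.89.
Break-even = $250.00 / $8.89 = 28.12 → 29 months.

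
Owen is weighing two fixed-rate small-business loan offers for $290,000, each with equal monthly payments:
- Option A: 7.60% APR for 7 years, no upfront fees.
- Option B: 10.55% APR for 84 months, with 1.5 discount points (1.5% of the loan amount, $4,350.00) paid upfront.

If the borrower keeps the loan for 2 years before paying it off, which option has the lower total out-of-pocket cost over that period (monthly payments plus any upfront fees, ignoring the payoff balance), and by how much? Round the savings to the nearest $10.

Option A: at 7.60% the monthly rate is 0.0063333, so the payment is 290,000 × 0.0063333 / (1 − 1.0063333^−84) = $4,462.43.
Option B: monthly rate = 10.55%/12 = 0.0087917; payment = 290,000 × 0.0087917 / (1 − (1+0.0087917)^−84) = $4,897.16.
Over 24 months: Option A costs 24 × $4,462.43 = $107,098.32; Option B costs 24 × $4,897.16 + $4,350.00 = $121,881.84.
Option A is cheaper by $121,881.84 − $107,098.32 = $14,783.52.

Option A by $14,780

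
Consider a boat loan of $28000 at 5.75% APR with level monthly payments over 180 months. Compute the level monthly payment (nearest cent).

$232.51

At 5.75% the monthly rate is 0.0047917, so the payment is 28,000 × 0.0047917 / (1 − 1.0047917^−180) = $232.51.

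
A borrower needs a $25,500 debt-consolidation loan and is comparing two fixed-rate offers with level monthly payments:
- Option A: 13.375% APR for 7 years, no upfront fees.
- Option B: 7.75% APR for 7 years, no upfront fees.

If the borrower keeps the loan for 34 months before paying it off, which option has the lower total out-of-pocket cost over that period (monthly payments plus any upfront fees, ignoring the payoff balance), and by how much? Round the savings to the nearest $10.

Option A: at 13.375% the monthly rate is 0.0111458, so the payment is 25,500 × 0.0111458 / (1 − 1.0111458^−84) = $469.11.
Option B: monthly rate = 7.75%/12 = 0.0064583; payment = 25,500 × 0.0064583 / (1 − (1+0.0064583)^−84) = $394.28.
Over 34 months: Option A costs 34 × $469.11 = $15,949.74; Option B costs 34 × $394.28 = $13,405.52.
Option B is cheaper by $15,949.74 − $13,405.52 = $2,544.22.

Option B by $2,540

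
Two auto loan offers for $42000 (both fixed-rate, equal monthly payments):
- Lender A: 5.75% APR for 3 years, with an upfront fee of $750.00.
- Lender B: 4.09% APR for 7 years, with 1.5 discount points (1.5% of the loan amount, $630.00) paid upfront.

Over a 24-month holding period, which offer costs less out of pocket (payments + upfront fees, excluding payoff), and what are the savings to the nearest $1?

Lender A: monthly rate = 5.75%/12 = 0.0047917; payment = 42,000 × 0.0047917 / (1 − (1+0.0047917)^−36) = $1,272.97.
Lender B: monthly rate = 4.09%/12 = 0.0034083; payment = 42,000 × 0.0034083 / (1 − (1+0.0034083)^−84) = $575.83.
Over 24 months: Lender A costs 24 × $1,272.97 + $750.00 = $31,301.28; Lender B costs 24 × $575.83 + $630.00 = $14,449.92.
Lender B is cheaper by $31,301.28 − $14,449.92 = $16,851.36.

Lender B by $16,851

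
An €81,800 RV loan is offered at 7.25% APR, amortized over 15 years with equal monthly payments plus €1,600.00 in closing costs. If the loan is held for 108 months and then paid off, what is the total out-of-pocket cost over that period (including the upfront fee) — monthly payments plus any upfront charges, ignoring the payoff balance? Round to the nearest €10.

Monthly rate = 7.25%/12 = 0.0060417; payment = 81,800 × 0.0060417 / (1 − (1+0.0060417)^−180) = €746.72.
Total outlay = 108 × €746.72 + €1,600.00 = €82,245.76.

€82,250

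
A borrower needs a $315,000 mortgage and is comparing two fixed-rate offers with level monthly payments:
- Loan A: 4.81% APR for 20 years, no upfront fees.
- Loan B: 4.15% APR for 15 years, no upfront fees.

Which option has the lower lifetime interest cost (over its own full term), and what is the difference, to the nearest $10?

Loan B by $67,350

Loan A: monthly rate = 4.81%/12 = 0.0040083; payment = 315,000 × 0.0040083 / (1 − (1+0.0040083)^−240) = $2,045.94.
Total interest on Loan A = 240 × $2,045.94 − $315,000 = $176,025.60.
Loan B: at 4.15% the monthly rate is 0.0034583, so the payment is 315,000 × 0.0034583 / (1 − 1.0034583^−180) = $2,353.77.
Total interest on Loan B = 180 × $2,353.77 − $315,000 = $108,678.60.
Loan B is lower by $67,347.00.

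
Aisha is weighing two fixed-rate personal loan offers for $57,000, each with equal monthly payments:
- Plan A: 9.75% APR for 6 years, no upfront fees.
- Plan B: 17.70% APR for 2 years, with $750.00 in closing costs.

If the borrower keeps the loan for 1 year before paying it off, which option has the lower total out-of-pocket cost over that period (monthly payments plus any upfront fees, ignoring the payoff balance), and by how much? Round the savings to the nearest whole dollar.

Plan A by $22,213

Plan A: monthly rate = 9.75%/12 = 0.0081250; payment = 57,000 × 0.0081250 / (1 − (1+0.0081250)^−72) = $1,048.80.
Plan B: at 17.70% the monthly rate is 0.0147500, so the payment is 57,000 × 0.0147500 / (1 − 1.0147500^−24) = $2,837.42.
Over 12 months: Plan A costs 12 × $1,048.80 = $12,585.60; Plan B costs 12 × $2,837.42 + $750.00 = $34,799.04.
Plan A is cheaper by $34,799.04 − $12,585.60 = $22,213.44.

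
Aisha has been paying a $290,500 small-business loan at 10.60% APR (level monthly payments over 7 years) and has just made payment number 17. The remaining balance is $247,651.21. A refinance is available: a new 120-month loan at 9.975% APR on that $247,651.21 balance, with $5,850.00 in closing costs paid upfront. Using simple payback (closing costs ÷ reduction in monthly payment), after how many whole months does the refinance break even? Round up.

Current payment = 290,500 × 10.6%/12 / (1 − (1+0.0088333)^−84) = $4,913.18.
Refinanced payment = 247,651.21 × 0.0083125 / (1 − (1+0.0083125)^−120) = $3,269.30.
Monthly savings = $4,913.18 − $3,269.30 = $1,643.88.
Break-even = $5,850.00 / $1,643.88 = 3.56 → 4 months.

4 months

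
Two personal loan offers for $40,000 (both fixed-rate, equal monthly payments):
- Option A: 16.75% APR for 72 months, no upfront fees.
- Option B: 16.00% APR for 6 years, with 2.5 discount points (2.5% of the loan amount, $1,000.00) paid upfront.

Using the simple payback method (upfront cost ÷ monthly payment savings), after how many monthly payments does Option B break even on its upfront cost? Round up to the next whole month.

Option A: monthly rate = 16.75%/12 = 0.0139583; payment = 40,000 × 0.0139583 / (1 − (1+0.0139583)^−72) = $884.27.
Option B: at 16.00% the monthly rate is 0.0133333, so the payment is 40,000 × 0.0133333 / (1 − 1.0133333^−72) = $867.67.
Monthly savings = $884.27 − $867.67 = $16.60.
Break-even = $1,000.00 / $16.60 = 60.24 → 61 months.

61 months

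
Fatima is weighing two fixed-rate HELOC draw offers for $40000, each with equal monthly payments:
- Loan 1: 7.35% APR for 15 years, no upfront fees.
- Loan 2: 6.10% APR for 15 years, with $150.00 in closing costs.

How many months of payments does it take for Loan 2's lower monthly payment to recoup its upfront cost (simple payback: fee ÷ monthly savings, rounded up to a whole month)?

Loan 1: at 7.35% the monthly rate is 0.0061250, so the payment is 40,000 × 0.0061250 / (1 − 1.0061250^−180) = $367.40.
Loan 2: monthly rate = 6.1%/12 = 0.0050833; payment = 40,000 × 0.0050833 / (1 − (1+0.0050833)^−180) = $339.71.
Monthly savings = $367.40 − $339.71 = $27.69.
Break-even = $150.00 / $27.69 = 5.42 → 6 months.

6 months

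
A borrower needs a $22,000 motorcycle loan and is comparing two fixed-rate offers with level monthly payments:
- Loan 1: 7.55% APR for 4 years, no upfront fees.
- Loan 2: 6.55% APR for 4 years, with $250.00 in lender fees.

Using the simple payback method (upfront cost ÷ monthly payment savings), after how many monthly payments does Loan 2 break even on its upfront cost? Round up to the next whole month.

25 months

Loan 1: monthly rate = 7.55%/12 = 0.0062917; payment = 22,000 × 0.0062917 / (1 − (1+0.0062917)^−48) = $532.45.
Loan 2: at 6.55% the monthly rate is 0.0054583, so the payment is 22,000 × 0.0054583 / (1 − 1.0054583^−48) = $522.24.
Monthly savings = $532.45 − $522.24 = $10.21.
Break-even = $250.00 / $10.21 = 24.49 → 25 months.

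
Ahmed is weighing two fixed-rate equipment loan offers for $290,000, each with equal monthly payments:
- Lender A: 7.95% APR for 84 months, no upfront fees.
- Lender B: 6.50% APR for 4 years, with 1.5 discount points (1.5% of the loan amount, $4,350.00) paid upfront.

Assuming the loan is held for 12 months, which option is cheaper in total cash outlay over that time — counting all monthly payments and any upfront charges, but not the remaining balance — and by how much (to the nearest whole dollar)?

Lender A by $32,725

Lender A: monthly rate = 7.95%/12 = 0.0066250; payment = 290,000 × 0.0066250 / (1 − (1+0.0066250)^−84) = $4,512.78.
Lender B: at 6.50% the monthly rate is 0.0054167, so the payment is 290,000 × 0.0054167 / (1 − 1.0054167^−48) = $6,877.34.
Over 12 months: Lender A costs 12 × $4,512.78 = $54,153.36; Lender B costs 12 × $6,877.34 + $4,350.00 = $86,878.08.
Lender A is cheaper by $86,878.08 − $54,153.36 = $32,724.72.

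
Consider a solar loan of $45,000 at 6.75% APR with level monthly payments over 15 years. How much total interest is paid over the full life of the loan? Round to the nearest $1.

At 6.75% the monthly rate is 0.0056250, so the payment is 45,000 × 0.0056250 / (1 − 1.0056250^−180) = $398.21.
Total paid = 180 × $398.21 = $71,677.80; interest = $71,677.80 − $45,000 = $26,677.80.

$26,678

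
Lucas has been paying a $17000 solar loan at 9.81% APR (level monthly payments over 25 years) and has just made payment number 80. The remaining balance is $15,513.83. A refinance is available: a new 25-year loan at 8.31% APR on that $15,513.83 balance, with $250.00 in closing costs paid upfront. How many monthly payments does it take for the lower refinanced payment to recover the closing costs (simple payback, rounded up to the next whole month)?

9 months

Current payment = 17,000 × 9.81%/12 / (1 − (1+0.0081750)^−300) = $152.21.
Refinanced payment = 15,513.83 × 0.0069250 / (1 − (1+0.0069250)^−300) = $122.94.
Monthly savings = $152.21 − $122.94 = $29.27.
Break-even = $250.00 / $29.27 = 8.54 → 9 months.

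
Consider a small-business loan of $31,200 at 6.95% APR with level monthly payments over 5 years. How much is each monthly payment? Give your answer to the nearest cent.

At 6.95% the monthly rate is 0.0057917, so the payment is 31,200 × 0.0057917 / (1 − 1.0057917^−60) = $617.06.

$617.06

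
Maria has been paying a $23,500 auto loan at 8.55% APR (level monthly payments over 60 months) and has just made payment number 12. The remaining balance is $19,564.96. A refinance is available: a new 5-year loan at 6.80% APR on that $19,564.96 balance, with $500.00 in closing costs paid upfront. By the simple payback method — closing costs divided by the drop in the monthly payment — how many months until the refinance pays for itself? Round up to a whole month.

Current payment = 23,500 × 8.55%/12 / (1 − (1+0.0071250)^−60) = $482.70.
Refinanced payment = 19,564.96 × 0.0056667 / (1 − (1+0.0056667)^−60) = $385.57.
Monthly savings = $482.70 − $385.57 = $97.13.
Break-even = $500.00 / $97.13 = 5.15 → 6 months.

6 months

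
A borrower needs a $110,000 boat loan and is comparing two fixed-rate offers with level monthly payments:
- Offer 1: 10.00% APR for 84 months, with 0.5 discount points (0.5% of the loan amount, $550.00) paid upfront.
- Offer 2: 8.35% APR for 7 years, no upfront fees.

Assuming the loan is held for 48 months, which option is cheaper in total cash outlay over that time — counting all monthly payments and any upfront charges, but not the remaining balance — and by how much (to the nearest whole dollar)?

Offer 1: at 10.00% the monthly rate is 0.0083333, so the payment is 110,000 × 0.0083333 / (1 − 1.0083333^−84) = $1,826.13.
Offer 2: monthly rate = 8.35%/12 = 0.0069583; payment = 110,000 × 0.0069583 / (1 − (1+0.0069583)^−84) = $1,733.73.
Over 48 months: Offer 1 costs 48 × $1,826.13 + $550.00 = $88,204.24; Offer 2 costs 48 × $1,733.73 = $83,219.04.
Offer 2 is cheaper by $88,204.24 − $83,219.04 = $4,985.20.

Offer 2 by $4,985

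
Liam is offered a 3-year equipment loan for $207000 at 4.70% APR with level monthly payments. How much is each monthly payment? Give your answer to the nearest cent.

Monthly rate = 4.7%/12 = 0.0039167; payment = 207,000 × 0.0039167 / (1 − (1+0.0039167)^−36) = $6,176.13.

$6,176.13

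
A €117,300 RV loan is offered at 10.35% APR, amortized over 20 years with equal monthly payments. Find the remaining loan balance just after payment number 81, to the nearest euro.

With monthly rate i = 10.35%/12 = 0.0086250, the balance after k of n payments is P · [(1+i)^n − (1+i)^k] / [(1+i)^n − 1].
(1+0.0086250)^240 = 7.85479462 and (1+0.0086250)^81 = 2.00497059, so the balance is 117,300 × (7.85479462 − 2.00497059) / (7.85479462 − 1) = €100,102.83.

€100,103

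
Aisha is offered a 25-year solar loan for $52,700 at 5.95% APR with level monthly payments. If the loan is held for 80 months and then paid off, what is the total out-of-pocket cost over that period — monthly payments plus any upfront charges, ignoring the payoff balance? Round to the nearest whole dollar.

$27,035

At 5.95% the monthly rate is 0.0049583, so the payment is 52,700 × 0.0049583 / (1 − 1.0049583^−300) = $337.94.
Total outlay = 80 × $337.94 = $27,035.20.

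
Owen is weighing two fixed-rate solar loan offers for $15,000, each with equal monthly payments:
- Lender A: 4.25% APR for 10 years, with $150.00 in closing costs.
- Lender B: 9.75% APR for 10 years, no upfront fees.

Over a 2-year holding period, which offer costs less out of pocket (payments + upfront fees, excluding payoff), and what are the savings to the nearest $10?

Lender A by $870

Lender A: at 4.25% the monthly rate is 0.0035417, so the payment is 15,000 × 0.0035417 / (1 − 1.0035417^−120) = $153.66.
Lender B: at 9.75% the monthly rate is 0.0081250, so the payment is 15,000 × 0.0081250 / (1 − 1.0081250^−120) = $196.16.
Over 24 months: Lender A costs 24 × $153.66 + $150.00 = $3,837.84; Lender B costs 24 × $196.16 = $4,707.84.
Lender A is cheaper by $4,707.84 − $3,837.84 = $870.00.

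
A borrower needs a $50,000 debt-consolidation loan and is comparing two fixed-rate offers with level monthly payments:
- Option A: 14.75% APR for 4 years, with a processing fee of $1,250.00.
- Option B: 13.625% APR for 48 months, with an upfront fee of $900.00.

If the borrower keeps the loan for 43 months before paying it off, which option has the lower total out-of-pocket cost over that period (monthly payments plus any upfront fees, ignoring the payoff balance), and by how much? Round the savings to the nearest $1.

Option B by $1,566

Option A: at 14.75% the monthly rate is 0.0122917, so the payment is 50,000 × 0.0122917 / (1 − 1.0122917^−48) = $1,385.21.
Option B: monthly rate = 13.625%/12 = 0.0113542; payment = 50,000 × 0.0113542 / (1 − (1+0.0113542)^−48) = $1,356.94.
Over 43 months: Option A costs 43 × $1,385.21 + $1,250.00 = $60,814.03; Option B costs 43 × $1,356.94 + $900.00 = $59,248.42.
Option B is cheaper by $60,814.03 − $59,248.42 = $1,565.61.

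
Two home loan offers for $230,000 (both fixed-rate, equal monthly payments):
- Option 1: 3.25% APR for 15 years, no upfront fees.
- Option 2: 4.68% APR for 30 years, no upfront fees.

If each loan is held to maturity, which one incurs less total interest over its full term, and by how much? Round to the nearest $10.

Option 1: at 3.25% the monthly rate is 0.0027083, so the payment is 230,000 × 0.0027083 / (1 − 1.0027083^−180) = $1,616.14.
Total interest on Option 1 = 180 × $1,616.14 − $230,000 = $60,905.20.
Option 2: at 4.68% the monthly rate is 0.0039000, so the payment is 230,000 × 0.0039000 / (1 − 1.0039000^−360) = $1,190.10.
Total interest on Option 2 = 360 × $1,190.10 − $230,000 = $198,436.00.
Option 1 is lower by $137,530.80.

Option 1 by $137,530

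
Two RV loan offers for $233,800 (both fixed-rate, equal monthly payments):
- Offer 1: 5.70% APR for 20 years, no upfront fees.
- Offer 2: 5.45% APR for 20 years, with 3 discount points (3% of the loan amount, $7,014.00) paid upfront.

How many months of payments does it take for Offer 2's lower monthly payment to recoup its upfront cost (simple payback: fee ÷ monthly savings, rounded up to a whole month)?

Offer 1: monthly rate = 5.7%/12 = 0.0047500; payment = 233,800 × 0.0047500 / (1 − (1+0.0047500)^−240) = $1,634.80.
Offer 2: monthly rate = 5.45%/12 = 0.0045417; payment = 233,800 × 0.0045417 / (1 − (1+0.0045417)^−240) = $1,601.69.
Monthly savings = $1,634.80 − $1,601.69 = $33.11.
Break-even = $7,014.00 / $33.11 = 211.84 → 212 months.

212 months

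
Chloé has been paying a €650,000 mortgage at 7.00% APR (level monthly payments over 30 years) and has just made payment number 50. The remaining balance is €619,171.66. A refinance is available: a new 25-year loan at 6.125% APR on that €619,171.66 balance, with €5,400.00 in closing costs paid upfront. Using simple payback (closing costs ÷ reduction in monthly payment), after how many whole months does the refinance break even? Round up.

19 months

Current payment = 650,000 × 7%/12 / (1 − (1+0.0058333)^−360) = €4,324.47.
Refinanced payment = 619,171.66 × 0.0051042 / (1 − (1+0.0051042)^−300) = €4,036.78.
Monthly savings = €4,324.47 − €4,036.78 = €287.69.
Break-even = €5,400.00 / €287.69 = 18.77 → 19 months.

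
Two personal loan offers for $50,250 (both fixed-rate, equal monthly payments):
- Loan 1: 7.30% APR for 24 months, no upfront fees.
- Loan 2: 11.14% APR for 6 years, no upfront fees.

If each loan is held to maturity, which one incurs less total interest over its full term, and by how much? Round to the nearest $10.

Loan 1 by $14,970

Loan 1: at 7.30% the monthly rate is 0.0060833, so the payment is 50,250 × 0.0060833 / (1 − 1.0060833^−24) = $2,256.66.
Total interest on Loan 1 = 24 × $2,256.66 − $50,250 = $3,909.84.
Loan 2: at 11.14% the monthly rate is 0.0092833, so the payment is 50,250 × 0.0092833 / (1 − 1.0092833^−72) = $960.07.
Total interest on Loan 2 = 72 × $960.07 − $50,250 = $18,875.04.
Loan 1 is lower by $14,965.20.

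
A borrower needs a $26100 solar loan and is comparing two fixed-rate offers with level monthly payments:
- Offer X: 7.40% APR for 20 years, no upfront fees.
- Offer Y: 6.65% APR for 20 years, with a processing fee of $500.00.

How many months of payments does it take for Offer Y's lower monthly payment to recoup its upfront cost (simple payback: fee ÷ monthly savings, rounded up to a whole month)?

Offer X: monthly rate = 7.4%/12 = 0.0061667; payment = 26,100 × 0.0061667 / (1 − (1+0.0061667)^−240) = $208.67.
Offer Y: monthly rate = 6.65%/12 = 0.0055417; payment = 26,100 × 0.0055417 / (1 − (1+0.0055417)^−240) = $196.91.
Monthly savings = $208.67 − $196.91 = $11.76.
Break-even = $500.00 / $11.76 = 42.52 → 43 months.

43 months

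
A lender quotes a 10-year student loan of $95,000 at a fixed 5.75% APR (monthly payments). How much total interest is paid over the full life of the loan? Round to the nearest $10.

Monthly rate = 5.75%/12 = 0.0047917; payment = 95,000 × 0.0047917 / (1 − (1+0.0047917)^−120) = $1,042.81.
Total paid = 120 × $1,042.81 = $125,137.20; interest = $125,137.20 − $95,000 = $30,137.20.

$30,140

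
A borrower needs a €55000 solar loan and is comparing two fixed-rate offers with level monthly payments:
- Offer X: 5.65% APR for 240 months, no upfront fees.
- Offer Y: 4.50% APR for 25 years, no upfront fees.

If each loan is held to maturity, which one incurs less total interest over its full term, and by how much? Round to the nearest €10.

Offer X: at 5.65% the monthly rate is 0.0047083, so the payment is 55,000 × 0.0047083 / (1 − 1.0047083^−240) = €383.01.
Total interest on Offer X = 240 × €383.01 − €55,000 = €36,922.40.
Offer Y: at 4.50% the monthly rate is 0.0037500, so the payment is 55,000 × 0.0037500 / (1 − 1.0037500^−300) = €305.71.
Total interest on Offer Y = 300 × €305.71 − €55,000 = €36,713.00.
Offer Y is lower by €209.40.

Offer Y by €210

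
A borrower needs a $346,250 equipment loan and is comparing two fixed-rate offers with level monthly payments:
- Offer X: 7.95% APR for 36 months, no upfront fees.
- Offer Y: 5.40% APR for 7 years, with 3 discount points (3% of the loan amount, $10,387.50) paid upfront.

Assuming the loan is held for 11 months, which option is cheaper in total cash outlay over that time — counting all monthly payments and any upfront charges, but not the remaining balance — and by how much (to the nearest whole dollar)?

Offer X: at 7.95% the monthly rate is 0.0066250, so the payment is 346,250 × 0.0066250 / (1 − 1.0066250^−36) = $10,842.23.
Offer Y: at 5.40% the monthly rate is 0.0045000, so the payment is 346,250 × 0.0045000 / (1 − 1.0045000^−84) = $4,959.21.
Over 11 months: Offer X costs 11 × $10,842.23 = $119,264.53; Offer Y costs 11 × $4,959.21 + $10,387.50 = $64,938.81.
Offer Y is cheaper by $119,264.53 − $64,938.81 = $54,325.72.

Offer Y by $54,326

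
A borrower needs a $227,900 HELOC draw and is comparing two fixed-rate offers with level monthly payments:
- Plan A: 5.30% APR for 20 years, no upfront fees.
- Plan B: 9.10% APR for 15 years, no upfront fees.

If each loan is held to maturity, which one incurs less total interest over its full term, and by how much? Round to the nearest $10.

Plan A by $48,420

Plan A: at 5.30% the monthly rate is 0.0044167, so the payment is 227,900 × 0.0044167 / (1 − 1.0044167^−240) = $1,542.06.
Total interest on Plan A = 240 × $1,542.06 − $227,900 = $142,194.40.
Plan B: at 9.10% the monthly rate is 0.0075833, so the payment is 227,900 × 0.0075833 / (1 − 1.0075833^−180) = $2,325.09.
Total interest on Plan B = 180 × $2,325.09 − $227,900 = $190,616.20.
Plan A is lower by $48,421.80.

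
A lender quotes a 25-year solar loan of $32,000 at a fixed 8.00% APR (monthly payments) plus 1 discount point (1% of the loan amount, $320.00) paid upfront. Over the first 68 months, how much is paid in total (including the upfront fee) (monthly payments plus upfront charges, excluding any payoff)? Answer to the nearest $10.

$17,110

At 8.00% the monthly rate is 0.0066667, so the payment is 32,000 × 0.0066667 / (1 − 1.0066667^−300) = $246.98.
Total outlay = 68 × $246.98 + $320.00 = $17,114.64.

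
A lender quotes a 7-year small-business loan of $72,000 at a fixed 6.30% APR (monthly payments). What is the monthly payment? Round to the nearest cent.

$1,062.20

Monthly rate = 6.3%/12 = 0.0052500; payment = 72,000 × 0.0052500 / (1 − (1+0.0052500)^−84) = $1,062.20.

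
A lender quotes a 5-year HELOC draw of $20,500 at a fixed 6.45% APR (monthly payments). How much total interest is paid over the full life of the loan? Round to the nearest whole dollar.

$3,538

At 6.45% the monthly rate is 0.0053750, so the payment is 20,500 × 0.0053750 / (1 − 1.0053750^−60) = $400.63.
Total paid = 60 × $400.63 = $24,037.80; interest = $24,037.80 − $20,500 = $3,537.80.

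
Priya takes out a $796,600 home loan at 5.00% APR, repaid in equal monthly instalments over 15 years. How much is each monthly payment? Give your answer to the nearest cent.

Monthly rate = 5%/12 = 0.0041667; payment = 796,600 × 0.0041667 / (1 − (1+0.0041667)^−180) = $6,299.46.

$6,299.46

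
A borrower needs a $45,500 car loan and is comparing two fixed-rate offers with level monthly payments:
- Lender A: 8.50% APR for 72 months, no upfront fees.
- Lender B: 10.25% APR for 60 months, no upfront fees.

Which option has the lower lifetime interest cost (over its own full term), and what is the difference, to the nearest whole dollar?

Lender A: at 8.50% the monthly rate is 0.0070833, so the payment is 45,500 × 0.0070833 / (1 − 1.0070833^−72) = $808.92.
Total interest on Lender A = 72 × $808.92 − $45,500 = $12,742.24.
Lender B: monthly rate = 10.25%/12 = 0.0085417; payment = 45,500 × 0.0085417 / (1 − (1+0.0085417)^−60) = $972.35.
Total interest on Lender B = 60 × $972.35 − $45,500 = $12,841.00.
Lender A is lower by $98.76.

Lender A by $99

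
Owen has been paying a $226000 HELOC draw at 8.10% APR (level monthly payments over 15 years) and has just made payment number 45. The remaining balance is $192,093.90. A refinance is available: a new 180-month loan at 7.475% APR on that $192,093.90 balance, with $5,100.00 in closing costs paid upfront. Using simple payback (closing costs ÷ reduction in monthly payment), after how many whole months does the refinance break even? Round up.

13 months

Current payment = 226,000 × 8.1%/12 / (1 − (1+0.0067500)^−180) = $2,172.84.
Refinanced payment = 192,093.90 × 0.0062292 / (1 − (1+0.0062292)^−180) = $1,778.01.
Monthly savings = $2,172.84 − $1,778.01 = $394.83.
Break-even = $5,100.00 / $394.83 = 12.92 → 13 months.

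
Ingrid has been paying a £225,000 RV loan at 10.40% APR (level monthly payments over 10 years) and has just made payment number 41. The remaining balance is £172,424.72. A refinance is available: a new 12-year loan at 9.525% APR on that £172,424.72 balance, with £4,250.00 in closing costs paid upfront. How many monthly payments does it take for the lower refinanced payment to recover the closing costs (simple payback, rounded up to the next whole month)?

Current payment = 225,000 × 10.4%/12 / (1 − (1+0.0086667)^−120) = £3,023.45.
Refinanced payment = 172,424.72 × 0.0079375 / (1 − (1+0.0079375)^−144) = £2,013.58.
Monthly savings = £3,023.45 − £2,013.58 = £1,009.87.
Break-even = £4,250.00 / £1,009.87 = 4.21 → 5 months.

5 months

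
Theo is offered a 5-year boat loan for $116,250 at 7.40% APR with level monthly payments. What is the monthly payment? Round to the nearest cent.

$2,323.89

At 7.40% the monthly rate is 0.0061667, so the payment is 116,250 × 0.0061667 / (1 − 1.0061667^−60) = $2,323.89.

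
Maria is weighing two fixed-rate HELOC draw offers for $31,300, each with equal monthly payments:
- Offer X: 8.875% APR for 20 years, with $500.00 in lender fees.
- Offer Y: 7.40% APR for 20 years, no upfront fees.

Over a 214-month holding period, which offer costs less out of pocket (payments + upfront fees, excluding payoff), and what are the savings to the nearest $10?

Offer X: at 8.875% the monthly rate is 0.0073958, so the payment is 31,300 × 0.0073958 / (1 − 1.0073958^−240) = $279.10.
Offer Y: monthly rate = 7.4%/12 = 0.0061667; payment = 31,300 × 0.0061667 / (1 − (1+0.0061667)^−240) = $250.24.
Over 214 months: Offer X costs 214 × $279.10 + $500.00 = $60,227.40; Offer Y costs 214 × $250.24 = $53,551.36.
Offer Y is cheaper by $60,227.40 − $53,551.36 = $6,676.04.

Offer Y by $6,680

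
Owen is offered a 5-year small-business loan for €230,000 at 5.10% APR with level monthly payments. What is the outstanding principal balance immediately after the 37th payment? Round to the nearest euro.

€95,144

With monthly rate i = 5.1%/12 = 0.0042500, the balance after k of n payments is P · [(1+i)^n − (1+i)^k] / [(1+i)^n − 1].
(1+0.0042500)^60 = 1.28976452 and (1+0.0042500)^37 = 1.16989826, so the balance is 230,000 × (1.28976452 − 1.16989826) / (1.28976452 − 1) = €95,143.60.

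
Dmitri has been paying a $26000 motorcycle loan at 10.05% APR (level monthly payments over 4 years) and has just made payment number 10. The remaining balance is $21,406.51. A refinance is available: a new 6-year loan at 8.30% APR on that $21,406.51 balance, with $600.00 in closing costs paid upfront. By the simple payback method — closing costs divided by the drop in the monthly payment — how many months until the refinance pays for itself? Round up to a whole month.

3 months

Current payment = 26,000 × 10.05%/12 / (1 − (1+0.0083750)^−48) = $660.05.
Refinanced payment = 21,406.51 × 0.0069167 / (1 − (1+0.0069167)^−72) = $378.47.
Monthly savings = $660.05 − $378.47 = $281.58.
Break-even = $600.00 / $281.58 = 2.13 → 3 months.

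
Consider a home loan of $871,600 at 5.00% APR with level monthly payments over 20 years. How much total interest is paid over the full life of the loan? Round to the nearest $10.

$508,920

Monthly rate = 5%/12 = 0.0041667; payment = 871,600 × 0.0041667 / (1 − (1+0.0041667)^−240) = $5,752.17.
Total paid = 240 × $5,752.17 = $1,380,520.80; interest = $1,380,520.80 − $871,600 = $508,920.80.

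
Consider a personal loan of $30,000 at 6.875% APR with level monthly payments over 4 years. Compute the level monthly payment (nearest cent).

At 6.875% the monthly rate is 0.0057292, so the payment is 30,000 × 0.0057292 / (1 − 1.0057292^−48) = $716.65.

$716.65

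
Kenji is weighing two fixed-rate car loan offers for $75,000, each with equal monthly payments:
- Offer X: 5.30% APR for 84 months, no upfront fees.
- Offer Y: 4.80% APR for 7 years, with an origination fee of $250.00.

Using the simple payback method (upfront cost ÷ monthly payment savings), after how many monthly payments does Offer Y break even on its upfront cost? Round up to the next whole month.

15 months

Offer X: monthly rate = 5.3%/12 = 0.0044167; payment = 75,000 × 0.0044167 / (1 − (1+0.0044167)^−84) = $1,070.65.
Offer Y: monthly rate = 4.8%/12 = 0.0040000; payment = 75,000 × 0.0040000 / (1 − (1+0.0040000)^−84) = $1,053.01.
Monthly savings = $1,070.65 − $1,053.01 = $17.64.
Break-even = $250.00 / $17.64 = 14.17 → 15 months.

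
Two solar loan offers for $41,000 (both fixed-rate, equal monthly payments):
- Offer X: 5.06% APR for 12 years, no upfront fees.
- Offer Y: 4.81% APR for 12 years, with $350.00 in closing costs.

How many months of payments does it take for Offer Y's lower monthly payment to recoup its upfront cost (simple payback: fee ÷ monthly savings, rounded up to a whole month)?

Offer X: monthly rate = 5.06%/12 = 0.0042167; payment = 41,000 × 0.0042167 / (1 − (1+0.0042167)^−144) = $380.44.
Offer Y: monthly rate = 4.81%/12 = 0.0040083; payment = 41,000 × 0.0040083 / (1 − (1+0.0040083)^−144) = $375.31.
Monthly savings = $380.44 − $375.31 = $5.13.
Break-even = $350.00 / $5.13 = 68.23 → 69 months.

69 months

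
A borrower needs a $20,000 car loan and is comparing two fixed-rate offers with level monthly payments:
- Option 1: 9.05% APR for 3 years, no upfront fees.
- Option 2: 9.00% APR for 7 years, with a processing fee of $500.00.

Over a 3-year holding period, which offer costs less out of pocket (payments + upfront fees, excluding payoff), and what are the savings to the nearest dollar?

Option 1: at 9.05% the monthly rate is 0.0075417, so the payment is 20,000 × 0.0075417 / (1 − 1.0075417^−36) = $636.46.
Option 2: at 9.00% the monthly rate is 0.0075000, so the payment is 20,000 × 0.0075000 / (1 − 1.0075000^−84) = $321.78.
Over 36 months: Option 1 costs 36 × $636.46 = $22,912.56; Option 2 costs 36 × $321.78 + $500.00 = $12,084.08.
Option 2 is cheaper by $22,912.56 − $12,084.08 = $10,828.48.

Option 2 by $10,828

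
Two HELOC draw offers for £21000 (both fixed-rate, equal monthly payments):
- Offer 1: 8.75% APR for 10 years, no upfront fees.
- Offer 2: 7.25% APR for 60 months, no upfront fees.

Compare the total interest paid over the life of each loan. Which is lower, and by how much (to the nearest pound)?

Offer 1: at 8.75% the monthly rate is 0.0072917, so the payment is 21,000 × 0.0072917 / (1 − 1.0072917^−120) = £263.19.
Total interest on Offer 1 = 120 × £263.19 − £21,000 = £10,582.80.
Offer 2: monthly rate = 7.25%/12 = 0.0060417; payment = 21,000 × 0.0060417 / (1 − (1+0.0060417)^−60) = £418.31.
Total interest on Offer 2 = 60 × £418.31 − £21,000 = £4,098.60.
Offer 2 is lower by £6,484.20.

Offer 2 by £6,484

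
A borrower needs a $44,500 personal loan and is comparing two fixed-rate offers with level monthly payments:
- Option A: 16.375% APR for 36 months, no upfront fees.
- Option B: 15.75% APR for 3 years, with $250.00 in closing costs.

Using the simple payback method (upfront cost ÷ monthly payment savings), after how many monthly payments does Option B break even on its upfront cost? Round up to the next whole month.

19 months

Option A: at 16.375% the monthly rate is 0.0136458, so the payment is 44,500 × 0.0136458 / (1 − 1.0136458^−36) = $1,572.74.
Option B: monthly rate = 15.75%/12 = 0.0131250; payment = 44,500 × 0.0131250 / (1 − (1+0.0131250)^−36) = $1,559.00.
Monthly savings = $1,572.74 − $1,559.00 = $13.74.
Break-even = $250.00 / $13.74 = 18.20 → 19 months.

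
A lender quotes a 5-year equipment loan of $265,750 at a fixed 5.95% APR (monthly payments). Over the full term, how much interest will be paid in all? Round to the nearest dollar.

$42,141

Monthly rate = 5.95%/12 = 0.0049583; payment = 265,750 × 0.0049583 / (1 − (1+0.0049583)^−60) = $5,131.52.
Total paid = 60 × $5,131.52 = $307,891.20; interest = $307,891.20 − $265,750 = $42,141.20.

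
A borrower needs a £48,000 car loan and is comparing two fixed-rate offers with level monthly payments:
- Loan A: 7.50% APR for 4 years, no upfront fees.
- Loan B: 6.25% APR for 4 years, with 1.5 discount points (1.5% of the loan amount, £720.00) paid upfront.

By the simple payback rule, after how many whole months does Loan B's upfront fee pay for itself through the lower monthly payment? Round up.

26 months

Loan A: monthly rate = 7.5%/12 = 0.0062500; payment = 48,000 × 0.0062500 / (1 − (1+0.0062500)^−48) = £1,160.59.
Loan B: at 6.25% the monthly rate is 0.0052083, so the payment is 48,000 × 0.0052083 / (1 − 1.0052083^−48) = £1,132.79.
Monthly savings = £1,160.59 − £1,132.79 = £27.80.
Break-even = £720.00 / £27.80 = 25.90 → 26 months.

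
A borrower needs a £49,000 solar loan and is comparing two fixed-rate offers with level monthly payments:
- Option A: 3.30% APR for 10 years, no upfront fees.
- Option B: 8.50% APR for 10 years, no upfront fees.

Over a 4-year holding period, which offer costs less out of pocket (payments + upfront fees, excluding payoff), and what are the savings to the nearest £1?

Option A: at 3.30% the monthly rate is 0.0027500, so the payment is 49,000 × 0.0027500 / (1 − 1.0027500^−120) = £479.96.
Option B: at 8.50% the monthly rate is 0.0070833, so the payment is 49,000 × 0.0070833 / (1 − 1.0070833^−120) = £607.53.
Over 48 months: Option A costs 48 × £479.96 = £23,038.08; Option B costs 48 × £607.53 = £29,161.44.
Option A is cheaper by £29,161.44 − £23,038.08 = £6,123.36.

Option A by £6,123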